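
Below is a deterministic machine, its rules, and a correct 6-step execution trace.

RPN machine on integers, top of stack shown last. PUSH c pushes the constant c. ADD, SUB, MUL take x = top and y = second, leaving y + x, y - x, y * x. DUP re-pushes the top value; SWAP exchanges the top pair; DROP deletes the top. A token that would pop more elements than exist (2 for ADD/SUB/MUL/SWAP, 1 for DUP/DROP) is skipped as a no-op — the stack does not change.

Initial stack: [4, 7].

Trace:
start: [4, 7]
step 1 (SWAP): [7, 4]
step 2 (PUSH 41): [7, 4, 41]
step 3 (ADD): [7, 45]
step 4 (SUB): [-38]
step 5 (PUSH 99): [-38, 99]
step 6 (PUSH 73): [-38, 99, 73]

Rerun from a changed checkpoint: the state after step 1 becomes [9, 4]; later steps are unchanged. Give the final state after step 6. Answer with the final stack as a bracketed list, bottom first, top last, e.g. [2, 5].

state after step 1 := [9, 4]
step 2 (PUSH 41): [9, 4, 41]
step 3 (ADD): [9, 45]
step 4 (SUB): [-36]
step 5 (PUSH 99): [-36, 99]
step 6 (PUSH 73): [-36, 99, 73]

[-36, 99, 73]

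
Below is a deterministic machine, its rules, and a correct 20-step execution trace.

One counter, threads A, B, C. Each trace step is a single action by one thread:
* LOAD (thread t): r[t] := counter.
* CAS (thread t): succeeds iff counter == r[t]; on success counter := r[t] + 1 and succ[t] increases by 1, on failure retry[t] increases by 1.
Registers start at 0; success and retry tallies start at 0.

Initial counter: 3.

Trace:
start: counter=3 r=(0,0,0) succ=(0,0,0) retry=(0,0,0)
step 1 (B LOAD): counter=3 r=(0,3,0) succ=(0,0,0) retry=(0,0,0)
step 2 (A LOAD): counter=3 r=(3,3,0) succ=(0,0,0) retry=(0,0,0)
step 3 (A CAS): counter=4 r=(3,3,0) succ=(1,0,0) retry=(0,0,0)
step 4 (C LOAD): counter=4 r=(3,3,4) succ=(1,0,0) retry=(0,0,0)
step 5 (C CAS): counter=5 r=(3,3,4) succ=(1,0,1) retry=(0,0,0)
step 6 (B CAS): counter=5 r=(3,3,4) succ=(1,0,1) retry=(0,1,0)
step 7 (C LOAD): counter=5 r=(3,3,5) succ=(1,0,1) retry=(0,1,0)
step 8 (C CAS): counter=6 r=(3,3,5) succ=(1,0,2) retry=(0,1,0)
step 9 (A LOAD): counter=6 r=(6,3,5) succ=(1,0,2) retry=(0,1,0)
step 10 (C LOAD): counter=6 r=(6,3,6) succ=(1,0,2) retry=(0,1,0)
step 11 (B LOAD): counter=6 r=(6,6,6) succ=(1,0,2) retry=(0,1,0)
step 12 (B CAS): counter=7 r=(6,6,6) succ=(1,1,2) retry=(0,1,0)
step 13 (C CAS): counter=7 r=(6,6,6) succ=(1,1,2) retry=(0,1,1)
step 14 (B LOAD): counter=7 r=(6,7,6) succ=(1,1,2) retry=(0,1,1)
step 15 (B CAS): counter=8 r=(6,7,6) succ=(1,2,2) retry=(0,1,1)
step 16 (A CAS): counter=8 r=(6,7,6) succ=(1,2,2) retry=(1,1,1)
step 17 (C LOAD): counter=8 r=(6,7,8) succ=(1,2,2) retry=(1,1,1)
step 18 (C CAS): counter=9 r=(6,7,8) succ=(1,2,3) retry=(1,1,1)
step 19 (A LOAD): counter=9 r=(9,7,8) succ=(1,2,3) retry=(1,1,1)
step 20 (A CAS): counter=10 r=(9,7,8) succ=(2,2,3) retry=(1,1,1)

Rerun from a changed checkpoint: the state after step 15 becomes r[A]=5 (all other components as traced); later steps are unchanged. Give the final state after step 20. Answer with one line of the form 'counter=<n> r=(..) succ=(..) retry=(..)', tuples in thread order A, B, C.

state after step 15 := counter=8 r=(5,7,6) succ=(1,2,2) retry=(0,1,1)
step 16 (A CAS): counter=8 r=(5,7,6) succ=(1,2,2) retry=(1,1,1)
step 17 (C LOAD): counter=8 r=(5,7,8) succ=(1,2,2) retry=(1,1,1)
step 18 (C CAS): counter=9 r=(5,7,8) succ=(1,2,3) retry=(1,1,1)
step 19 (A LOAD): counter=9 r=(9,7,8) succ=(1,2,3) retry=(1,1,1)
step 20 (A CAS): counter=10 r=(9,7,8) succ=(2,2,3) retry=(1,1,1)

counter=10 r=(9,7,8) succ=(2,2,3) retry=(1,1,1)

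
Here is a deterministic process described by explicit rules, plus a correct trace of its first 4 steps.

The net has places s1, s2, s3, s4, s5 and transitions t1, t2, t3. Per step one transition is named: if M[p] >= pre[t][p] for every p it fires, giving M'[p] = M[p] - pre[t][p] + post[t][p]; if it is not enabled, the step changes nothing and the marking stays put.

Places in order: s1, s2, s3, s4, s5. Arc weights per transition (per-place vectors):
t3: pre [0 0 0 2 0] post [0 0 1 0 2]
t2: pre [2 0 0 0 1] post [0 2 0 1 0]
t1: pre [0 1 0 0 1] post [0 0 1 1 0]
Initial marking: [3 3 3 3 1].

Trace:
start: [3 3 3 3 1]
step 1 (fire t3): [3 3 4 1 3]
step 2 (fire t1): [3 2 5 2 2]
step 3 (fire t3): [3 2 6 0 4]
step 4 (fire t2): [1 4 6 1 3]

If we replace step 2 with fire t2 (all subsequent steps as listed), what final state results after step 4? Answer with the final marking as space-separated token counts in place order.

1 5 5 0 4

(re-executing from step 2 with the substitution; state before step 2: [3 3 4 1 3])
step 2 (fire t2): [1 5 4 2 2]
step 3 (fire t3): [1 5 5 0 4]
step 4 (fire t2): [1 5 5 0 4]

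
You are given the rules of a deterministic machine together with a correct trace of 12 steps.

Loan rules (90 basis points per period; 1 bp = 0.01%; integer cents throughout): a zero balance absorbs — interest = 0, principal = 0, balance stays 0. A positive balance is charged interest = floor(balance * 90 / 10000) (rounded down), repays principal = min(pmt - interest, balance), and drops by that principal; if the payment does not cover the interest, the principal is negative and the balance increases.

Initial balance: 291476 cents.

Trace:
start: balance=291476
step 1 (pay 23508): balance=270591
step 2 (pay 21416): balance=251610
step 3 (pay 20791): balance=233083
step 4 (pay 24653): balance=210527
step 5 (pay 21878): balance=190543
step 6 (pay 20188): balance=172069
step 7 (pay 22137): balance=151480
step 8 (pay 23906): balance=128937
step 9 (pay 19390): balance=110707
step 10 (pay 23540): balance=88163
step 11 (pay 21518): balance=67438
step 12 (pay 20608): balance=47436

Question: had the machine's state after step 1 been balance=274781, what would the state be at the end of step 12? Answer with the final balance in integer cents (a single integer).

52062

state after step 1 := balance=274781
step 2 (pay 21416): balance=255838
step 3 (pay 20791): balance=237349
step 4 (pay 24653): balance=214832
step 5 (pay 21878): balance=194887
step 6 (pay 20188): balance=176452
step 7 (pay 22137): balance=155903
step 8 (pay 23906): balance=133400
step 9 (pay 19390): balance=115210
step 10 (pay 23540): balance=92706
step 11 (pay 21518): balance=72022
step 12 (pay 20608): balance=52062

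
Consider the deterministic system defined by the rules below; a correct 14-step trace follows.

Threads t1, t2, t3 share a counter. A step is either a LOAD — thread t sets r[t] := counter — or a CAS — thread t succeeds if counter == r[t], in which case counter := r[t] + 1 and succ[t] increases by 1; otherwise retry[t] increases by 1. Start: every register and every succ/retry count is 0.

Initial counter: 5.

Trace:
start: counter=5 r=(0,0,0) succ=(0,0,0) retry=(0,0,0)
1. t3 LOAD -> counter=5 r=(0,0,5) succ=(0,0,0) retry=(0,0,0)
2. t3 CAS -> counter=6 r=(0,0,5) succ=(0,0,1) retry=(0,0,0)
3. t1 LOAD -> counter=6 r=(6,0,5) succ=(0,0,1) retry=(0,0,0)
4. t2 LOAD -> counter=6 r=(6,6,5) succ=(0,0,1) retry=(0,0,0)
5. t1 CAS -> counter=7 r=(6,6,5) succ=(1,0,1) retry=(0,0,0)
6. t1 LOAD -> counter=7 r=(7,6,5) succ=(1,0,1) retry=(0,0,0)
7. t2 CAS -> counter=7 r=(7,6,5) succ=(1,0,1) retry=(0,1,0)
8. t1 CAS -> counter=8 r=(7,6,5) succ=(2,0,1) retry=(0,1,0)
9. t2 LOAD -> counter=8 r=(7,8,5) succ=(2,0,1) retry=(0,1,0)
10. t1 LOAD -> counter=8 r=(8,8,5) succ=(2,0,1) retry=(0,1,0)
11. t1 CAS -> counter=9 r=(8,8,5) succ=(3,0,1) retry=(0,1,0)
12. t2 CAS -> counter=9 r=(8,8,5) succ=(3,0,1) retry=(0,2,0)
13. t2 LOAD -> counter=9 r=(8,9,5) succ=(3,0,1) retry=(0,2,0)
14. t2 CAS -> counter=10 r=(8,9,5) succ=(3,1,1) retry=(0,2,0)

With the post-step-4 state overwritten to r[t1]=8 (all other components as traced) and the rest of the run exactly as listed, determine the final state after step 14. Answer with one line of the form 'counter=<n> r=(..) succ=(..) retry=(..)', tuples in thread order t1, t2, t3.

state after step 4 := counter=6 r=(8,6,5) succ=(0,0,1) retry=(0,0,0)
5. t1 CAS -> counter=6 r=(8,6,5) succ=(0,0,1) retry=(1,0,0)
6. t1 LOAD -> counter=6 r=(6,6,5) succ=(0,0,1) retry=(1,0,0)
7. t2 CAS -> counter=7 r=(6,6,5) succ=(0,1,1) retry=(1,0,0)
8. t1 CAS -> counter=7 r=(6,6,5) succ=(0,1,1) retry=(2,0,0)
9. t2 LOAD -> counter=7 r=(6,7,5) succ=(0,1,1) retry=(2,0,0)
10. t1 LOAD -> counter=7 r=(7,7,5) succ=(0,1,1) retry=(2,0,0)
11. t1 CAS -> counter=8 r=(7,7,5) succ=(1,1,1) retry=(2,0,0)
12. t2 CAS -> counter=8 r=(7,7,5) succ=(1,1,1) retry=(2,1,0)
13. t2 LOAD -> counter=8 r=(7,8,5) succ=(1,1,1) retry=(2,1,0)
14. t2 CAS -> counter=9 r=(7,8,5) succ=(1,2,1) retry=(2,1,0)

counter=9 r=(7,8,5) succ=(1,2,1) retry=(2,1,0)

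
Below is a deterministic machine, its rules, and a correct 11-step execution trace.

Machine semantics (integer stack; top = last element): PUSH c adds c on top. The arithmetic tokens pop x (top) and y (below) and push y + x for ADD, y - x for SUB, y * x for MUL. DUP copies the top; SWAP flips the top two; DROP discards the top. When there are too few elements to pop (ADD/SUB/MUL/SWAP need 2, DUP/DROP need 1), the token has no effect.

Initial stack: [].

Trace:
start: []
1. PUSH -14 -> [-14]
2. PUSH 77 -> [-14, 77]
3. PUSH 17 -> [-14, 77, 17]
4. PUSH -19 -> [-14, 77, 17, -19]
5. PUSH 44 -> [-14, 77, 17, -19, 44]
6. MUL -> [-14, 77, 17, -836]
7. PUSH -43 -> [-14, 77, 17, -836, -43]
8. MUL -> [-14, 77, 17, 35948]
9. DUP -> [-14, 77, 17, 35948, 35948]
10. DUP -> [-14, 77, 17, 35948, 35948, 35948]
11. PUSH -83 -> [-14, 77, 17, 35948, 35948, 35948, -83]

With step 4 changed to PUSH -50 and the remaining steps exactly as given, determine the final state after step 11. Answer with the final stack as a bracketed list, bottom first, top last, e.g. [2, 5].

(re-executing from step 4 with the substitution; state before step 4: [-14, 77, 17])
4. PUSH -50 -> [-14, 77, 17, -50]
5. PUSH 44 -> [-14, 77, 17, -50, 44]
6. MUL -> [-14, 77, 17, -2200]
7. PUSH -43 -> [-14, 77, 17, -2200, -43]
8. MUL -> [-14, 77, 17, 94600]
9. DUP -> [-14, 77, 17, 94600, 94600]
10. DUP -> [-14, 77, 17, 94600, 94600, 94600]
11. PUSH -83 -> [-14, 77, 17, 94600, 94600, 94600, -83]

[-14, 77, 17, 94600, 94600, 94600, -83]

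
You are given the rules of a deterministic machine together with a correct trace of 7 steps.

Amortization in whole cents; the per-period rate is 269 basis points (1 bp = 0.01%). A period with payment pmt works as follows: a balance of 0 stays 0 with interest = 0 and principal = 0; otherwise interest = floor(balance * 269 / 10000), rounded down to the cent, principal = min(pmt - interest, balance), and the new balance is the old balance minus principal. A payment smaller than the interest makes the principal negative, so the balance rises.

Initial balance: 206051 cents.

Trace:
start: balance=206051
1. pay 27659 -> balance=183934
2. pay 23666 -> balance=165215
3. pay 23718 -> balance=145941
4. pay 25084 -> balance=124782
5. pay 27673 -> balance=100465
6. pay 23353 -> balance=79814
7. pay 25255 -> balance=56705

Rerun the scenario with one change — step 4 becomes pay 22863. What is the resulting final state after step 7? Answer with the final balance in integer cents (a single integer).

59110

(re-executing from step 4 with the substitution; state before step 4: balance=145941)
4. pay 22863 -> balance=127003
5. pay 27673 -> balance=102746
6. pay 23353 -> balance=82156
7. pay 25255 -> balance=59110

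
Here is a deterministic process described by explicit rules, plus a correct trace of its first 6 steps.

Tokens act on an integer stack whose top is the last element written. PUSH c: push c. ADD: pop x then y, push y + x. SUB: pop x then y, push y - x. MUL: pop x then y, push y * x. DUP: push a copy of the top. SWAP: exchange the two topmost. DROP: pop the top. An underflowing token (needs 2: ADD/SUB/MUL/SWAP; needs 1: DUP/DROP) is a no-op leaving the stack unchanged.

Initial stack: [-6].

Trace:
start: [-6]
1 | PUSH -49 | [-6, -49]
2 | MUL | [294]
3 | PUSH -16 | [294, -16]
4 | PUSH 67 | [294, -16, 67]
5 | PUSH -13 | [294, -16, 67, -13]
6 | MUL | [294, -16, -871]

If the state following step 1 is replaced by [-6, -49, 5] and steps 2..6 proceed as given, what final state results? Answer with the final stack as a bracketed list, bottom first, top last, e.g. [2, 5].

state after step 1 := [-6, -49, 5]
2 | MUL | [-6, -245]
3 | PUSH -16 | [-6, -245, -16]
4 | PUSH 67 | [-6, -245, -16, 67]
5 | PUSH -13 | [-6, -245, -16, 67, -13]
6 | MUL | [-6, -245, -16, -871]

[-6, -245, -16, -871]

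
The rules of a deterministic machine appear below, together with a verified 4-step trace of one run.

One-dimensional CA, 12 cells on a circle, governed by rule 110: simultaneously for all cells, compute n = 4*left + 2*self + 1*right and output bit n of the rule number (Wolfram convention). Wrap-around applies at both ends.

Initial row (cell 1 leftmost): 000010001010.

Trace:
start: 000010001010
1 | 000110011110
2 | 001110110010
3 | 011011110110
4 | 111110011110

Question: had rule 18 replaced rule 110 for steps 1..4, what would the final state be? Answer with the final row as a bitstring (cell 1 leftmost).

(re-executing steps 1..4 under rule 18; state before step 1: 000010001010)
1 | 000101010001
2 | 101000001010
3 | 000100010000
4 | 001010101000

001010101000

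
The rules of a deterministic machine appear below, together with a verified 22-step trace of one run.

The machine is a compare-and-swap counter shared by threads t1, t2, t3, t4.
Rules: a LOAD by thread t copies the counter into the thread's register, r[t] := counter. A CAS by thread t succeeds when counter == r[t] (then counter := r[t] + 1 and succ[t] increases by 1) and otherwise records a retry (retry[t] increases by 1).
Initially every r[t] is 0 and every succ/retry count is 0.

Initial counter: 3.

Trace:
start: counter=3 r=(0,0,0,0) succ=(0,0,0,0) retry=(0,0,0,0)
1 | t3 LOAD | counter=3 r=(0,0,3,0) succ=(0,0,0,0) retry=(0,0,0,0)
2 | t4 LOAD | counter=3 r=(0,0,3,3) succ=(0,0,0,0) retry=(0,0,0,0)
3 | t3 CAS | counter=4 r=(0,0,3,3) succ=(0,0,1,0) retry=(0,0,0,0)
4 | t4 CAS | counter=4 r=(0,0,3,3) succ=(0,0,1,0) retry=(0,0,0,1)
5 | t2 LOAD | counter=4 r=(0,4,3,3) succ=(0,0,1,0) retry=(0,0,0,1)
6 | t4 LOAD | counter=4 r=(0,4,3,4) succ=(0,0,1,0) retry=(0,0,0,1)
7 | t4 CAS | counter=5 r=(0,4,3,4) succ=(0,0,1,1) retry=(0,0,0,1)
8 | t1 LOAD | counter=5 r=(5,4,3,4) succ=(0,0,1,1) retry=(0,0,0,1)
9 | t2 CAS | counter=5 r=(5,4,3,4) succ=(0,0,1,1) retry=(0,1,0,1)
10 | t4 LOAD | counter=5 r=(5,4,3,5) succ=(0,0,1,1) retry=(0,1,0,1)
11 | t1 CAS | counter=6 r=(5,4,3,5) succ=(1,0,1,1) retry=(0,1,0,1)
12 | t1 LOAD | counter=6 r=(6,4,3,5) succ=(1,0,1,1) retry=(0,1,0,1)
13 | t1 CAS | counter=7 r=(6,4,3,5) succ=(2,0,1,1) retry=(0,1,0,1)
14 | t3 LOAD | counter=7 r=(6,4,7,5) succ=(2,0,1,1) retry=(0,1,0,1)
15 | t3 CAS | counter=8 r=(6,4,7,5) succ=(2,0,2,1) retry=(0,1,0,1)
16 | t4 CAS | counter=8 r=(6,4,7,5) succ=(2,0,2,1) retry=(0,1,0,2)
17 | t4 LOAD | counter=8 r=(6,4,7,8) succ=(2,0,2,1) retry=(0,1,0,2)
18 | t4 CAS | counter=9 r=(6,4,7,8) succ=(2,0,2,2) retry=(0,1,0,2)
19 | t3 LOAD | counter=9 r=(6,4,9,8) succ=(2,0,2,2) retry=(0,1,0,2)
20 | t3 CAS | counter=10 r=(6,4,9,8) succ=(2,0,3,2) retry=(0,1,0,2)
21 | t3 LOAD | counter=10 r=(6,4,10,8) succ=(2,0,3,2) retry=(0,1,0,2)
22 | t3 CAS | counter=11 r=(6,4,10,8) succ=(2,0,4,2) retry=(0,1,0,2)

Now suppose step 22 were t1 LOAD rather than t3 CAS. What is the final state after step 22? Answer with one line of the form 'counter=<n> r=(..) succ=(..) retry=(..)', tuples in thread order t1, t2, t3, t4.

(re-executing from step 22 with the substitution; state before step 22: counter=10 r=(6,4,10,8) succ=(2,0,3,2) retry=(0,1,0,2))
22 | t1 LOAD | counter=10 r=(10,4,10,8) succ=(2,0,3,2) retry=(0,1,0,2)

counter=10 r=(10,4,10,8) succ=(2,0,3,2) retry=(0,1,0,2)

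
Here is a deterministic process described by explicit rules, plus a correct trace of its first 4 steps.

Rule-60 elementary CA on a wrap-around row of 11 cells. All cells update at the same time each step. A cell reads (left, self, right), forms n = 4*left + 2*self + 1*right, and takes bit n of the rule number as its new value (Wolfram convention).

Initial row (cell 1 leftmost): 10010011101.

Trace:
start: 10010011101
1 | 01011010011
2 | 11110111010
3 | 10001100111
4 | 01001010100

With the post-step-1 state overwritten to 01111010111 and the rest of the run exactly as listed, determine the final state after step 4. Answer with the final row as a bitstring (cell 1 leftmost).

11110110011

state after step 1 := 01111010111
2 | 11000111100
3 | 10100100010
4 | 11110110011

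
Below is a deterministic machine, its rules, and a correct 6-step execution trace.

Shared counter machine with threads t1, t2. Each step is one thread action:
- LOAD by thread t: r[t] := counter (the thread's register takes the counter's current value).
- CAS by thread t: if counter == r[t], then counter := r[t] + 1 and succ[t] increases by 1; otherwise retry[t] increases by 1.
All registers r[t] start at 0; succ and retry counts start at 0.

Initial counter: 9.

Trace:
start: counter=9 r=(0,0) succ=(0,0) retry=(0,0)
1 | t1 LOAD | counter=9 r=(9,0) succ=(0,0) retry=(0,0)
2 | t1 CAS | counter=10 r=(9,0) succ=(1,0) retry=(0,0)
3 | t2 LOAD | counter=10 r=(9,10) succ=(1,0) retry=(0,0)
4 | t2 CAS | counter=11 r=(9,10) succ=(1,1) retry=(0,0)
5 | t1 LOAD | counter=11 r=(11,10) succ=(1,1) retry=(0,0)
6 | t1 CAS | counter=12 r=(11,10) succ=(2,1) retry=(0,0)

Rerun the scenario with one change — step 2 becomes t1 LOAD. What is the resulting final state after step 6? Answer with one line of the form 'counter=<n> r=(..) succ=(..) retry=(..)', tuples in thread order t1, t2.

(re-executing from step 2 with the substitution; state before step 2: counter=9 r=(9,0) succ=(0,0) retry=(0,0))
2 | t1 LOAD | counter=9 r=(9,0) succ=(0,0) retry=(0,0)
3 | t2 LOAD | counter=9 r=(9,9) succ=(0,0) retry=(0,0)
4 | t2 CAS | counter=10 r=(9,9) succ=(0,1) retry=(0,0)
5 | t1 LOAD | counter=10 r=(10,9) succ=(0,1) retry=(0,0)
6 | t1 CAS | counter=11 r=(10,9) succ=(1,1) retry=(0,0)

counter=11 r=(10,9) succ=(1,1) retry=(0,0)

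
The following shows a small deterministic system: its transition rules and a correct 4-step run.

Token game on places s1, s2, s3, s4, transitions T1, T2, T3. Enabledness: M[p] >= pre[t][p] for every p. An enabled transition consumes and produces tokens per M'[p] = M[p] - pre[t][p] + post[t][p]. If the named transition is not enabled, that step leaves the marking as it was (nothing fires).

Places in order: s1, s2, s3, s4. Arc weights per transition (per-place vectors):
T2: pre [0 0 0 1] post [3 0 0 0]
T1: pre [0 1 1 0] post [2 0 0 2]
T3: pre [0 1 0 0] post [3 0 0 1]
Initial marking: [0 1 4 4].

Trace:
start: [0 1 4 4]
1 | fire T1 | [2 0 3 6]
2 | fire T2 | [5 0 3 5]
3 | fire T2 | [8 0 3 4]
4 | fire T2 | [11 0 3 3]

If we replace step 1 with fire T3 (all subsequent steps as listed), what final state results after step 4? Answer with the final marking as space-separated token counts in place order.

12 0 4 2

(re-executing from step 1 with the substitution; state before step 1: [0 1 4 4])
1 | fire T3 | [3 0 4 5]
2 | fire T2 | [6 0 4 4]
3 | fire T2 | [9 0 4 3]
4 | fire T2 | [12 0 4 2]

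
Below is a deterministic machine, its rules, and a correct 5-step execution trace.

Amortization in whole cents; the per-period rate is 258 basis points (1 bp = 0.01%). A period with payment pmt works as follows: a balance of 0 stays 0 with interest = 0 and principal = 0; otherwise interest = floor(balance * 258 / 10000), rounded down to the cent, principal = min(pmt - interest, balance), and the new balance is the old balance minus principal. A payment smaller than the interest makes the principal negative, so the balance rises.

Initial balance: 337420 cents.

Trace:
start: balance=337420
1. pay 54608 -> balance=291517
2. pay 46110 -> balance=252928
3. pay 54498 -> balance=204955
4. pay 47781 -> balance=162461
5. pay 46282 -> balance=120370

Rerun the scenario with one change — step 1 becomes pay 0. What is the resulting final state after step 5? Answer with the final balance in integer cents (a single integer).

(re-executing from step 1 with the substitution; state before step 1: balance=337420)
1. pay 0 -> balance=346125
2. pay 46110 -> balance=308945
3. pay 54498 -> balance=262417
4. pay 47781 -> balance=221406
5. pay 46282 -> balance=180836

180836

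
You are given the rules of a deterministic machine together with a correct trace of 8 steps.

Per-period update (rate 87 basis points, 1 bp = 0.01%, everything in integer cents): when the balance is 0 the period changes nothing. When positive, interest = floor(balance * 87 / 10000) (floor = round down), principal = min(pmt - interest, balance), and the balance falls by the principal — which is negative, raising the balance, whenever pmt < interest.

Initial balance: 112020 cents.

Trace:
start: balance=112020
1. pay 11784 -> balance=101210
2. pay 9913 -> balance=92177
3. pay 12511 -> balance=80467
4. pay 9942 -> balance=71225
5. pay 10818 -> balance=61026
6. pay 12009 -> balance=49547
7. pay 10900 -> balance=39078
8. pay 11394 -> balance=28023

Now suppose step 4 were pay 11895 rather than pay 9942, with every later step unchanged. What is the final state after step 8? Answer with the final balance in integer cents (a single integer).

(re-executing from step 4 with the substitution; state before step 4: balance=80467)
4. pay 11895 -> balance=69272
5. pay 10818 -> balance=59056
6. pay 12009 -> balance=47560
7. pay 10900 -> balance=37073
8. pay 11394 -> balance=26001

26001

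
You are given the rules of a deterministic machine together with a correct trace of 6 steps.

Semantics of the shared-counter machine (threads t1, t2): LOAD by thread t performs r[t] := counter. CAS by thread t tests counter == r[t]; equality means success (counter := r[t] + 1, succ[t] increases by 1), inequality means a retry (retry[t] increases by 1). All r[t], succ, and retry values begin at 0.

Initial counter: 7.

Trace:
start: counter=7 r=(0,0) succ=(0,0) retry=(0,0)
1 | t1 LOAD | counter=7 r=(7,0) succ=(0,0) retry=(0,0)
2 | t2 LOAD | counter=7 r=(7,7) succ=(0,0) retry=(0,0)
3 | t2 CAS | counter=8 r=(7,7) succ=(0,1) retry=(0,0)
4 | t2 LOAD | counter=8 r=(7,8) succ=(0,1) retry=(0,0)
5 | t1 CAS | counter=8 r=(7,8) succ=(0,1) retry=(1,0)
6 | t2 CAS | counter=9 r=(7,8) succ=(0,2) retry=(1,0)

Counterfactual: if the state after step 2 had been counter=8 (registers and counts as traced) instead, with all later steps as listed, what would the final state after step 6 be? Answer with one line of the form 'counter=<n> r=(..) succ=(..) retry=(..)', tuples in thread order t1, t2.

counter=9 r=(7,8) succ=(0,1) retry=(1,1)

state after step 2 := counter=8 r=(7,7) succ=(0,0) retry=(0,0)
3 | t2 CAS | counter=8 r=(7,7) succ=(0,0) retry=(0,1)
4 | t2 LOAD | counter=8 r=(7,8) succ=(0,0) retry=(0,1)
5 | t1 CAS | counter=8 r=(7,8) succ=(0,0) retry=(1,1)
6 | t2 CAS | counter=9 r=(7,8) succ=(0,1) retry=(1,1)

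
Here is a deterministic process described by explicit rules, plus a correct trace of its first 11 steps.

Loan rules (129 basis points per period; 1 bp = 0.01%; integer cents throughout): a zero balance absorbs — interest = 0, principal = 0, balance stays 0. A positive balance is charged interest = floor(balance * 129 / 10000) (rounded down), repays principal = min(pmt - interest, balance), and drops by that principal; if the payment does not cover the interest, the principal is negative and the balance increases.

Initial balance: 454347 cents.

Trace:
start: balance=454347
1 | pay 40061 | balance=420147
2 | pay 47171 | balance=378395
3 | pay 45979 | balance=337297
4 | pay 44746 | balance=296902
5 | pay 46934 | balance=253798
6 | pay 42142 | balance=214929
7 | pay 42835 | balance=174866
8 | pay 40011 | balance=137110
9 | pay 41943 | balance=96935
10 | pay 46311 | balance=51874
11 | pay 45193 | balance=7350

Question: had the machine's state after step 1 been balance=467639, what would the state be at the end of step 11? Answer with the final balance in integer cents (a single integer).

state after step 1 := balance=467639
2 | pay 47171 | balance=426500
3 | pay 45979 | balance=386022
4 | pay 44746 | balance=346255
5 | pay 46934 | balance=303787
6 | pay 42142 | balance=265563
7 | pay 42835 | balance=226153
8 | pay 40011 | balance=189059
9 | pay 41943 | balance=149554
10 | pay 46311 | balance=105172
11 | pay 45193 | balance=61335

61335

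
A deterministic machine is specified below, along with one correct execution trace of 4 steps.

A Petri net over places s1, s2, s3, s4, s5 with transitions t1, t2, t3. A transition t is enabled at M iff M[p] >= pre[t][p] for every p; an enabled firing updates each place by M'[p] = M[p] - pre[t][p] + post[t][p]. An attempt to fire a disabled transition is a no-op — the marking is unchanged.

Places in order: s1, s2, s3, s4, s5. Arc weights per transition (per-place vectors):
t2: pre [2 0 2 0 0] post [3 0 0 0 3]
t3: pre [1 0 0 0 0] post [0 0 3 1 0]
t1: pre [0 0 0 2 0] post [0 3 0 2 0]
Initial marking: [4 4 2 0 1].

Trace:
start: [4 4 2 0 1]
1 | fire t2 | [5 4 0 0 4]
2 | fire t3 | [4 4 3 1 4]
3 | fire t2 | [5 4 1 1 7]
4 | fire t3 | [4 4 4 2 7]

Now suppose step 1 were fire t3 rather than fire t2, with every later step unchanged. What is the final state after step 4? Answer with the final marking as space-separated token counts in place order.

2 4 9 3 4

(re-executing from step 1 with the substitution; state before step 1: [4 4 2 0 1])
1 | fire t3 | [3 4 5 1 1]
2 | fire t3 | [2 4 8 2 1]
3 | fire t2 | [3 4 6 2 4]
4 | fire t3 | [2 4 9 3 4]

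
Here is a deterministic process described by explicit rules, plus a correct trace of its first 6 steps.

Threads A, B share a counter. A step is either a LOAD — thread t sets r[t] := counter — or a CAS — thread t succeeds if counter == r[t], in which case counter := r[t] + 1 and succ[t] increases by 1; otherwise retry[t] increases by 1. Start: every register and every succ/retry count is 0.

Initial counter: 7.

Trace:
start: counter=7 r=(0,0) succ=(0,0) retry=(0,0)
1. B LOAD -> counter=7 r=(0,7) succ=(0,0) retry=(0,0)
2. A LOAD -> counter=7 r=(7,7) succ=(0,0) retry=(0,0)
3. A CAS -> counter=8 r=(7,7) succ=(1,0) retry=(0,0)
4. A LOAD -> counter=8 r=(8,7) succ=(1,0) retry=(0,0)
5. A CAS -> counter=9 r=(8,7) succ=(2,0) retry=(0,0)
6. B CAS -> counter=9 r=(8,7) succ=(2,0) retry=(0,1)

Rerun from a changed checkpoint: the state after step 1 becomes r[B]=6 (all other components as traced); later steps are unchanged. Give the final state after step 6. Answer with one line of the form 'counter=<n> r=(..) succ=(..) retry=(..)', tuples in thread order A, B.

counter=9 r=(8,6) succ=(2,0) retry=(0,1)

state after step 1 := counter=7 r=(0,6) succ=(0,0) retry=(0,0)
2. A LOAD -> counter=7 r=(7,6) succ=(0,0) retry=(0,0)
3. A CAS -> counter=8 r=(7,6) succ=(1,0) retry=(0,0)
4. A LOAD -> counter=8 r=(8,6) succ=(1,0) retry=(0,0)
5. A CAS -> counter=9 r=(8,6) succ=(2,0) retry=(0,0)
6. B CAS -> counter=9 r=(8,6) succ=(2,0) retry=(0,1)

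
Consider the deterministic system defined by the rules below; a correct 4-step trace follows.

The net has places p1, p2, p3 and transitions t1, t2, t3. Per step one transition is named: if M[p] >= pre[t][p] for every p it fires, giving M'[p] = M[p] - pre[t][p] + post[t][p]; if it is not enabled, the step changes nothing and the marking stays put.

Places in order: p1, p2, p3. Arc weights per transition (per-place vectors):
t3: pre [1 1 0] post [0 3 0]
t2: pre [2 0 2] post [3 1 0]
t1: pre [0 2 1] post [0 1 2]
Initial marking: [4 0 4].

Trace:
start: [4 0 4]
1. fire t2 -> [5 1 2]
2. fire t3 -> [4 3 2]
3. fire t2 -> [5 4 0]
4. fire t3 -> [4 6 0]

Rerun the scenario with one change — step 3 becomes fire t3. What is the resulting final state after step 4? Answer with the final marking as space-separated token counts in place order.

(re-executing from step 3 with the substitution; state before step 3: [4 3 2])
3. fire t3 -> [3 5 2]
4. fire t3 -> [2 7 2]

2 7 2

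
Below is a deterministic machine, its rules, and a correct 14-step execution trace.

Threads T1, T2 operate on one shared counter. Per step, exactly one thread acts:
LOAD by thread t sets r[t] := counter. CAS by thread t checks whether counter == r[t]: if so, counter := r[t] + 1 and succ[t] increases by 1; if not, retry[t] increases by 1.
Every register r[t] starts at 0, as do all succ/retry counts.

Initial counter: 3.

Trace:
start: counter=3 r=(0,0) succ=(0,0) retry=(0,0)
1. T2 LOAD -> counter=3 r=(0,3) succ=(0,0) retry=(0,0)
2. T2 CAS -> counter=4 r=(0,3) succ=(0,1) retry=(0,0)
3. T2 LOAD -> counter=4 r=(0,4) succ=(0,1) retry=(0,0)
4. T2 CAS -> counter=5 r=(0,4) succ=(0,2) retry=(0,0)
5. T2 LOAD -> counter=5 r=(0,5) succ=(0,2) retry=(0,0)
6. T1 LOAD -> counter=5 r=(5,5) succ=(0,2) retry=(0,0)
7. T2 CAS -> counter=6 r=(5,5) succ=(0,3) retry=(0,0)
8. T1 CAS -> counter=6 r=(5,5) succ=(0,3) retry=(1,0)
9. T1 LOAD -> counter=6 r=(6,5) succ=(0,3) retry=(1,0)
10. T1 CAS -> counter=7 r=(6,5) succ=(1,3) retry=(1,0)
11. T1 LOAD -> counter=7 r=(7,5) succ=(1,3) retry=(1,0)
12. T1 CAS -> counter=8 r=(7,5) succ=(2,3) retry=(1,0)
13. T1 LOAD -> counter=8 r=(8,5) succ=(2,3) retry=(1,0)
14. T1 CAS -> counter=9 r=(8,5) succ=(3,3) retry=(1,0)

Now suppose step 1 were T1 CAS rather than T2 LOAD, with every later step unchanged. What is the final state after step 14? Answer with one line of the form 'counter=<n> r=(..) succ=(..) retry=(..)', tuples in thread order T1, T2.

counter=8 r=(7,4) succ=(3,2) retry=(2,1)

(re-executing from step 1 with the substitution; state before step 1: counter=3 r=(0,0) succ=(0,0) retry=(0,0))
1. T1 CAS -> counter=3 r=(0,0) succ=(0,0) retry=(1,0)
2. T2 CAS -> counter=3 r=(0,0) succ=(0,0) retry=(1,1)
3. T2 LOAD -> counter=3 r=(0,3) succ=(0,0) retry=(1,1)
4. T2 CAS -> counter=4 r=(0,3) succ=(0,1) retry=(1,1)
5. T2 LOAD -> counter=4 r=(0,4) succ=(0,1) retry=(1,1)
6. T1 LOAD -> counter=4 r=(4,4) succ=(0,1) retry=(1,1)
7. T2 CAS -> counter=5 r=(4,4) succ=(0,2) retry=(1,1)
8. T1 CAS -> counter=5 r=(4,4) succ=(0,2) retry=(2,1)
9. T1 LOAD -> counter=5 r=(5,4) succ=(0,2) retry=(2,1)
10. T1 CAS -> counter=6 r=(5,4) succ=(1,2) retry=(2,1)
11. T1 LOAD -> counter=6 r=(6,4) succ=(1,2) retry=(2,1)
12. T1 CAS -> counter=7 r=(6,4) succ=(2,2) retry=(2,1)
13. T1 LOAD -> counter=7 r=(7,4) succ=(2,2) retry=(2,1)
14. T1 CAS -> counter=8 r=(7,4) succ=(3,2) retry=(2,1)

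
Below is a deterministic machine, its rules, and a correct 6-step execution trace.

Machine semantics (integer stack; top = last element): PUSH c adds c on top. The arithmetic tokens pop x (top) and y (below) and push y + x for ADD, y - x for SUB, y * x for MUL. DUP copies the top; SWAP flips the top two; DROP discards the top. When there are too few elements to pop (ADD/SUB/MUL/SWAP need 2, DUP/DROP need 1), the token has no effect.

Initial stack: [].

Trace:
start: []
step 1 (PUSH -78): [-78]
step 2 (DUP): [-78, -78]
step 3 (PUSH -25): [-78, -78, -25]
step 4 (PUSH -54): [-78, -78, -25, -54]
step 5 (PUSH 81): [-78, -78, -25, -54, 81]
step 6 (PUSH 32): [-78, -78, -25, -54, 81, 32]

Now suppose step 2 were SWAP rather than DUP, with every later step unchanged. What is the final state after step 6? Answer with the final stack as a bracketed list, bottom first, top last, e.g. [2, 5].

[-78, -25, -54, 81, 32]

(re-executing from step 2 with the substitution; state before step 2: [-78])
step 2 (SWAP): [-78]
step 3 (PUSH -25): [-78, -25]
step 4 (PUSH -54): [-78, -25, -54]
step 5 (PUSH 81): [-78, -25, -54, 81]
step 6 (PUSH 32): [-78, -25, -54, 81, 32]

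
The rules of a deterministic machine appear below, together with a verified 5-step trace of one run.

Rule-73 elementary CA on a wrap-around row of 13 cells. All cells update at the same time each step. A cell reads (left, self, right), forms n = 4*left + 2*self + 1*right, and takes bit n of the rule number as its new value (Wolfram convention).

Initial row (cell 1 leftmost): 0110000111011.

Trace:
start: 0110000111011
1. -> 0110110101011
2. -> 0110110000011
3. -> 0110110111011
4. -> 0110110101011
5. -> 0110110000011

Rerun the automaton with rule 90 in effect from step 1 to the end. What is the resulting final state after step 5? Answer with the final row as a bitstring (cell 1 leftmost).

1000001010001

(re-executing steps 1..5 under rule 90; state before step 1: 0110000111011)
1. -> 0111001101011
2. -> 0101111100011
3. -> 0001000110111
4. -> 1010101110101
5. -> 1000001010001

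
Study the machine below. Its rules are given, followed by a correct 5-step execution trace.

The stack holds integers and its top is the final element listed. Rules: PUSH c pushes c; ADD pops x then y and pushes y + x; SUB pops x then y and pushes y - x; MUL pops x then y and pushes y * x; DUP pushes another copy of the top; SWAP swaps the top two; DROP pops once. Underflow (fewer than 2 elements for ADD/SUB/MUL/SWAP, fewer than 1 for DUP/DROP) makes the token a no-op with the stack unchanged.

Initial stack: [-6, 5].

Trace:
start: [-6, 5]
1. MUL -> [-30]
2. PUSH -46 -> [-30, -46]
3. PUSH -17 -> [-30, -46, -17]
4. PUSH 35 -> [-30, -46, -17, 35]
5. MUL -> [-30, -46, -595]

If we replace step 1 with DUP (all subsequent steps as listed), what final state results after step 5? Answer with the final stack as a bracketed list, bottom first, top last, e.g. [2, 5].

(re-executing from step 1 with the substitution; state before step 1: [-6, 5])
1. DUP -> [-6, 5, 5]
2. PUSH -46 -> [-6, 5, 5, -46]
3. PUSH -17 -> [-6, 5, 5, -46, -17]
4. PUSH 35 -> [-6, 5, 5, -46, -17, 35]
5. MUL -> [-6, 5, 5, -46, -595]

[-6, 5, 5, -46, -595]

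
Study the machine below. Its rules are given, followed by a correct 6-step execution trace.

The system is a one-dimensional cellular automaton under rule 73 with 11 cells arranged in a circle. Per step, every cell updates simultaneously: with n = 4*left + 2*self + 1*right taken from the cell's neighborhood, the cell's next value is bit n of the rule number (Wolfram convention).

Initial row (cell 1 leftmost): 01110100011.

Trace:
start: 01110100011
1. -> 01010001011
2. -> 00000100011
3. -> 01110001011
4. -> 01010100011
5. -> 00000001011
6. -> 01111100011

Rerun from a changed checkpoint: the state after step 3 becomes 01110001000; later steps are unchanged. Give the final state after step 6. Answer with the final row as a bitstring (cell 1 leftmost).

01111100011

state after step 3 := 01110001000
4. -> 01010100011
5. -> 00000001011
6. -> 01111100011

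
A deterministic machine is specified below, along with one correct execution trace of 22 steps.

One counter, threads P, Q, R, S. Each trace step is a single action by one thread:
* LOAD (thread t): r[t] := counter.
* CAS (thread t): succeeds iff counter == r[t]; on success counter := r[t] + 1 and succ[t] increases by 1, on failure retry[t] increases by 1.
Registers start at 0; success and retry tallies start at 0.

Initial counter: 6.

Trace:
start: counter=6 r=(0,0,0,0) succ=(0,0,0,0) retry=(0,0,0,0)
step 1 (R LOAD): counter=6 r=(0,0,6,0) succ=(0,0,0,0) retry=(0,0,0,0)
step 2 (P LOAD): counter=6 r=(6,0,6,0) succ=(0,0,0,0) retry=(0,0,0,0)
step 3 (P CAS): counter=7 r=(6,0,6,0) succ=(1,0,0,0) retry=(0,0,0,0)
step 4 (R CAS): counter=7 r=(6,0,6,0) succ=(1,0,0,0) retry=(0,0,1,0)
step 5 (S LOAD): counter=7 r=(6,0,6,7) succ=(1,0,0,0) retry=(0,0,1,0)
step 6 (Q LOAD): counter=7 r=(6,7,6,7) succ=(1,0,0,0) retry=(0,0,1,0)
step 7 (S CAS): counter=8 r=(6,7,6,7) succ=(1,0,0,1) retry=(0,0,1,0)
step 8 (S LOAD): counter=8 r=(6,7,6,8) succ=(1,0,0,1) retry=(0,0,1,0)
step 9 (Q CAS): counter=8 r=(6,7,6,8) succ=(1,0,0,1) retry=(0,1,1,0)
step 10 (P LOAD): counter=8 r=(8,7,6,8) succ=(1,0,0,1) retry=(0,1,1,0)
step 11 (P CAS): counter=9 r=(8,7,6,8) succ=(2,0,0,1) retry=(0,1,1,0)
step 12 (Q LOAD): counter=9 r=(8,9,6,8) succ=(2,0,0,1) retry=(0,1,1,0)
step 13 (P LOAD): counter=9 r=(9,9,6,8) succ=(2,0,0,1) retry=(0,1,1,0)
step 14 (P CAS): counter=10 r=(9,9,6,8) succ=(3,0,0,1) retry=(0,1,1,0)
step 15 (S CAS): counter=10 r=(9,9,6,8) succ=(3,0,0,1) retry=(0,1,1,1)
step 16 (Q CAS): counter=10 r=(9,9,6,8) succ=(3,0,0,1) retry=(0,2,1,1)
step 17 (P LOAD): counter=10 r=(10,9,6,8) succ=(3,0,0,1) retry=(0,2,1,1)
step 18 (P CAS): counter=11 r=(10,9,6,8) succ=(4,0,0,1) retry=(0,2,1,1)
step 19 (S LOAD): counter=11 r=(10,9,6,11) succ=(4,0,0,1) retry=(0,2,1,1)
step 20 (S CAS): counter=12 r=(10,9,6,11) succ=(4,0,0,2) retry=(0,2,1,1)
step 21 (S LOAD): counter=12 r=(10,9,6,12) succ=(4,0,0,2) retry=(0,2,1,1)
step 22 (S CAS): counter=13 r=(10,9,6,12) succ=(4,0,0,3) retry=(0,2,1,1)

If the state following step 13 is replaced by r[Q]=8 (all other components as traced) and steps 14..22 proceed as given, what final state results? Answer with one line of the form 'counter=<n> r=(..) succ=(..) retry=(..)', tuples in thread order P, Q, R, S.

state after step 13 := counter=9 r=(9,8,6,8) succ=(2,0,0,1) retry=(0,1,1,0)
step 14 (P CAS): counter=10 r=(9,8,6,8) succ=(3,0,0,1) retry=(0,1,1,0)
step 15 (S CAS): counter=10 r=(9,8,6,8) succ=(3,0,0,1) retry=(0,1,1,1)
step 16 (Q CAS): counter=10 r=(9,8,6,8) succ=(3,0,0,1) retry=(0,2,1,1)
step 17 (P LOAD): counter=10 r=(10,8,6,8) succ=(3,0,0,1) retry=(0,2,1,1)
step 18 (P CAS): counter=11 r=(10,8,6,8) succ=(4,0,0,1) retry=(0,2,1,1)
step 19 (S LOAD): counter=11 r=(10,8,6,11) succ=(4,0,0,1) retry=(0,2,1,1)
step 20 (S CAS): counter=12 r=(10,8,6,11) succ=(4,0,0,2) retry=(0,2,1,1)
step 21 (S LOAD): counter=12 r=(10,8,6,12) succ=(4,0,0,2) retry=(0,2,1,1)
step 22 (S CAS): counter=13 r=(10,8,6,12) succ=(4,0,0,3) retry=(0,2,1,1)

counter=13 r=(10,8,6,12) succ=(4,0,0,3) retry=(0,2,1,1)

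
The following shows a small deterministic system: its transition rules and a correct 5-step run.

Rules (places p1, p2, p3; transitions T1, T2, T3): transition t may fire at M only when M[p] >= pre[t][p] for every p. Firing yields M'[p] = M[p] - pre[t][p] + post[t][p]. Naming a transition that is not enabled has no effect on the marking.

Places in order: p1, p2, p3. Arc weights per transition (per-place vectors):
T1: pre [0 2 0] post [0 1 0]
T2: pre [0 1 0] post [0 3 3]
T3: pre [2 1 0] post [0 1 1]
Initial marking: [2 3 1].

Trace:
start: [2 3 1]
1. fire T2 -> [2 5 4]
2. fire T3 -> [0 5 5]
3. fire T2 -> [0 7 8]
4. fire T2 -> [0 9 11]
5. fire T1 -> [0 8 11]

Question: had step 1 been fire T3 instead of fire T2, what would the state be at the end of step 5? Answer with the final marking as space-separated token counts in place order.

(re-executing from step 1 with the substitution; state before step 1: [2 3 1])
1. fire T3 -> [0 3 2]
2. fire T3 -> [0 3 2]
3. fire T2 -> [0 5 5]
4. fire T2 -> [0 7 8]
5. fire T1 -> [0 6 8]

0 6 8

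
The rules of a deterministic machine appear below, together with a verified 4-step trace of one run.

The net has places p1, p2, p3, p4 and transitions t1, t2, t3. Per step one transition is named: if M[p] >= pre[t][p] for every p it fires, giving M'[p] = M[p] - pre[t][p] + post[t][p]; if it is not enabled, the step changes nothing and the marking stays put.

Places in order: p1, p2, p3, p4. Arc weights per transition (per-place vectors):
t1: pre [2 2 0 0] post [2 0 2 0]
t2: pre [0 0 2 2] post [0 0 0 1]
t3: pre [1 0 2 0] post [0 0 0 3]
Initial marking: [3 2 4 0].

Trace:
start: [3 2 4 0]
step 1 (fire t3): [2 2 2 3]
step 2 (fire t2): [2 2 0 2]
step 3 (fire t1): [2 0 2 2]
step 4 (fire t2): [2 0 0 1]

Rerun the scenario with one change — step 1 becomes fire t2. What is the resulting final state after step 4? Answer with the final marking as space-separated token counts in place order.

3 0 6 0

(re-executing from step 1 with the substitution; state before step 1: [3 2 4 0])
step 1 (fire t2): [3 2 4 0]
step 2 (fire t2): [3 2 4 0]
step 3 (fire t1): [3 0 6 0]
step 4 (fire t2): [3 0 6 0]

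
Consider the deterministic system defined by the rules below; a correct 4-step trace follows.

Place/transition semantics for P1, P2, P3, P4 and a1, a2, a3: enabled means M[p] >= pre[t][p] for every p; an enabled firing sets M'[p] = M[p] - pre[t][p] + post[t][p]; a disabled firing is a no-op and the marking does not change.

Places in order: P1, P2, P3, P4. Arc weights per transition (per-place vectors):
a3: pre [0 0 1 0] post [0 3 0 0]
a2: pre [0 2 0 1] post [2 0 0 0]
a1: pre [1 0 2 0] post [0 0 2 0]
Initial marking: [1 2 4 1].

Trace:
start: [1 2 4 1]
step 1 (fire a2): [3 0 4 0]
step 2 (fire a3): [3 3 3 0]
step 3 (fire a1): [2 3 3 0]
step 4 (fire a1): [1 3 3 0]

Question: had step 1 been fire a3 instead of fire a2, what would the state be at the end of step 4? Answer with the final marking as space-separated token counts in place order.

(re-executing from step 1 with the substitution; state before step 1: [1 2 4 1])
step 1 (fire a3): [1 5 3 1]
step 2 (fire a3): [1 8 2 1]
step 3 (fire a1): [0 8 2 1]
step 4 (fire a1): [0 8 2 1]

0 8 2 1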